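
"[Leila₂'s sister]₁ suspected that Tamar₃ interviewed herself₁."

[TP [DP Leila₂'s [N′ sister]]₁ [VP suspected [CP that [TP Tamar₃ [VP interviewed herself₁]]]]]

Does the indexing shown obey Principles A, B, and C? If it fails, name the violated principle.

The two coindexed NPs are *[Leila₂'s sister]₁* and *herself₁*.
*herself₁* is an anaphor. Principle A requires it to be bound within its binding domain — the embedded TP, whose subject is Tamar₃.
Within that domain it is c-commanded by *Tamar₃*, which does not share its index.
*[Leila₂'s sister]₁* does c-command the anaphor, but from outside its binding domain.
The anaphor is unbound in its domain → Principle A violation.

Principle A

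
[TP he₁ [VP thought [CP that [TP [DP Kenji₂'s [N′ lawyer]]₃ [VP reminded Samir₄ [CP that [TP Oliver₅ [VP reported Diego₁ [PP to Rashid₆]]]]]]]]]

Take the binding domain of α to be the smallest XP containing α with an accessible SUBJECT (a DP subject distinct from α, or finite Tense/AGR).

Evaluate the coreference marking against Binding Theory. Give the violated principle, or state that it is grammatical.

Principle C

The two coindexed NPs are *he₁* and *Diego₁*.
*Diego₁* is an R-expression. Principle C requires it to be free everywhere.
*he₁* c-commands it and carries the same index.
The R-expression is bound → Principle C violation.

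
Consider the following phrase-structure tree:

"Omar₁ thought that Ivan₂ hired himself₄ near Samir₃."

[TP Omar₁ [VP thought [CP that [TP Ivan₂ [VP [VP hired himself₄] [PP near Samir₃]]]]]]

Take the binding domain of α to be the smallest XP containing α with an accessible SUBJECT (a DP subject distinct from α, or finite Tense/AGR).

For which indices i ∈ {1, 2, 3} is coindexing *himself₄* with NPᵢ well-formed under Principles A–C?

{2}

*himself* is an anaphor, so Principle A applies: it must be bound in its binding domain.
Binding domain of *himself₄*: the embedded TP, whose subject is Ivan₂.
*Omar₁* c-commands the anaphor but is outside its binding domain → cannot satisfy Principle A.
*Ivan₂* c-commands the anaphor within its binding domain → licit binder.
*Samir₃* does not c-command the anaphor → cannot bind it.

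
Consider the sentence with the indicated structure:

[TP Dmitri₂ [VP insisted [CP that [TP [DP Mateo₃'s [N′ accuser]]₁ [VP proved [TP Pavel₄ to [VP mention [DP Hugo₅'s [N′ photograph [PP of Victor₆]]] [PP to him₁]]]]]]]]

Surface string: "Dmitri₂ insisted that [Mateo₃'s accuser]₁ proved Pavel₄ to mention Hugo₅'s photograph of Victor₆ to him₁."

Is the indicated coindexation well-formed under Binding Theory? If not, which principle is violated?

The two coindexed NPs are *[Mateo₃'s accuser]₁* and *him₁*.
*him₁* is a pronoun; its binding domain is the embedded TP, whose subject is Pavel₄. Within that domain it is c-commanded only by *Pavel₄*, which carries a different index — the pronoun is free locally, so Principle B holds.
*[Mateo₃'s accuser]₁* is an R-expression; *him₁* does not c-command it, and no other NP shares its index, so Principle C is satisfied.
All principles are respected.

grammatical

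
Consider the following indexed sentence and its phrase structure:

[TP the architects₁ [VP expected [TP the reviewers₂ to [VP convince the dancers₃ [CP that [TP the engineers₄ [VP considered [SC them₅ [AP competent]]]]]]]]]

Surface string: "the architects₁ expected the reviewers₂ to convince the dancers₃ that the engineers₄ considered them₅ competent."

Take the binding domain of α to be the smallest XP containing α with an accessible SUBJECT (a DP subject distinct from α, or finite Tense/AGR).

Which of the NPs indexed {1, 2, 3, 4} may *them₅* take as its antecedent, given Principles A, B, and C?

*them* is a pronoun, so Principle B applies: it must be free in its binding domain.
Binding domain of *them₅*: the embedded TP, whose subject is the engineers₄.
*the architects₁* c-commands the pronoun but from outside its binding domain, and is not c-commanded by it → coindexation permitted.
*the reviewers₂* c-commands the pronoun but from outside its binding domain, and is not c-commanded by it → coindexation permitted.
*the dancers₃* c-commands the pronoun but from outside its binding domain, and is not c-commanded by it → coindexation permitted.
*the engineers₄* c-commands the pronoun within its binding domain → coindexation would violate Principle B.

{1, 2, 3}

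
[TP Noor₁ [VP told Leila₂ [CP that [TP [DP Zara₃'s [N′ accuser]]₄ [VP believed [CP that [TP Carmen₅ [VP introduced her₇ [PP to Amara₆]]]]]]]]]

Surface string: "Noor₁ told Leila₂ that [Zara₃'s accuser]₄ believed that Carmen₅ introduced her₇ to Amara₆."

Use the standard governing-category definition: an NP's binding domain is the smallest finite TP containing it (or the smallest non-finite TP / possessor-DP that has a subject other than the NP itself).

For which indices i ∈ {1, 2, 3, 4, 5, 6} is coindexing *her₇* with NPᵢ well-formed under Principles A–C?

{1, 2, 3, 4}

*her* is a pronoun, so Principle B applies: it must be free in its binding domain.
Binding domain of *her₇*: the embedded TP, whose subject is Carmen₅.
*Noor₁* c-commands the pronoun but from outside its binding domain, and is not c-commanded by it → coindexation permitted.
*Leila₂* c-commands the pronoun but from outside its binding domain, and is not c-commanded by it → coindexation permitted.
*Zara₃* and the pronoun do not c-command one another → neither Principle B nor Principle C is at stake; coindexation permitted.
*[Zara₃'s accuser]₄* c-commands the pronoun but from outside its binding domain, and is not c-commanded by it → coindexation permitted.
*Carmen₅* c-commands the pronoun within its binding domain → coindexation would violate Principle B.
*Amara₆*: the pronoun c-commands this R-expression → coindexation would violate Principle C on *Amara₆*.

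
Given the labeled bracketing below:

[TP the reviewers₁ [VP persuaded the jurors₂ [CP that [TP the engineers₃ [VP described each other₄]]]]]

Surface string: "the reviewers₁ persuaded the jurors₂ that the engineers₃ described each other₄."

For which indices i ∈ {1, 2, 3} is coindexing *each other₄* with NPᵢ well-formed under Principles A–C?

*each other* is an anaphor, so Principle A applies: it must be bound in its binding domain.
Binding domain of *each other₄*: the embedded TP, whose subject is the engineers₃.
*the reviewers₁* c-commands the anaphor but is outside its binding domain → cannot satisfy Principle A.
*the jurors₂* c-commands the anaphor but is outside its binding domain → cannot satisfy Principle A.
*the engineers₃* c-commands the anaphor within its binding domain → licit binder.

{3}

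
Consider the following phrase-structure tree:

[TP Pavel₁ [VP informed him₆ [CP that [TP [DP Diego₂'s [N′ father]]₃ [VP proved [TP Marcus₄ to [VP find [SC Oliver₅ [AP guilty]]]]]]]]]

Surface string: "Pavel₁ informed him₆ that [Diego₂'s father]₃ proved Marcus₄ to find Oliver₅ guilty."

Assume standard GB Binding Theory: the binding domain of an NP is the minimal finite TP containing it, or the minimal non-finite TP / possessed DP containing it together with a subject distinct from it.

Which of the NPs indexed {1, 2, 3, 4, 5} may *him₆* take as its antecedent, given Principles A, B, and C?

*him* is a pronoun, so Principle B applies: it must be free in its binding domain.
Binding domain of *him₆*: the matrix TP, whose subject is Pavel₁.
*Pavel₁* c-commands the pronoun within its binding domain → coindexation would violate Principle B.
*Diego₂*: the pronoun c-commands this R-expression → coindexation would violate Principle C on *Diego₂*.
*[Diego₂'s father]₃*: the pronoun c-commands this R-expression → coindexation would violate Principle C on *[Diego₂'s father]₃*.
*Marcus₄*: the pronoun c-commands this R-expression → coindexation would violate Principle C on *Marcus₄*.
*Oliver₅*: the pronoun c-commands this R-expression → coindexation would violate Principle C on *Oliver₅*.

none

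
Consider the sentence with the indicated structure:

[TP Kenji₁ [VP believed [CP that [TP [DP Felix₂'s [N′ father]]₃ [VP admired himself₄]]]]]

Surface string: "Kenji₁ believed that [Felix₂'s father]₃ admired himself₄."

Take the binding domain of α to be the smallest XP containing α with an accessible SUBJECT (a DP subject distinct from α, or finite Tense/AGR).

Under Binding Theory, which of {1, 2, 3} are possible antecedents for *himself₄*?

*himself* is an anaphor, so Principle A applies: it must be bound in its binding domain.
Binding domain of *himself₄*: the embedded TP, whose subject is [Felix₂'s father]₃.
*Kenji₁* c-commands the anaphor but is outside its binding domain → cannot satisfy Principle A.
*Felix₂* does not c-command the anaphor → cannot bind it.
*[Felix₂'s father]₃* c-commands the anaphor within its binding domain → licit binder.

{3}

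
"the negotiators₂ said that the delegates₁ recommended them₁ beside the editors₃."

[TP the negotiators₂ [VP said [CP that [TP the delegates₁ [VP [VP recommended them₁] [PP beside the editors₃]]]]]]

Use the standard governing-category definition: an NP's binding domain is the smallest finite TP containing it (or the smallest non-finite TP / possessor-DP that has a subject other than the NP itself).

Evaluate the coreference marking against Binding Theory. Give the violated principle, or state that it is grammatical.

The two coindexed NPs are *the delegates₁* and *them₁*.
*them₁* is a pronoun. Its binding domain is the embedded TP, whose subject is the delegates₁.
*the delegates₁* c-commands it within that domain and carries the same index.
The pronoun is locally bound → Principle B violation.

Principle B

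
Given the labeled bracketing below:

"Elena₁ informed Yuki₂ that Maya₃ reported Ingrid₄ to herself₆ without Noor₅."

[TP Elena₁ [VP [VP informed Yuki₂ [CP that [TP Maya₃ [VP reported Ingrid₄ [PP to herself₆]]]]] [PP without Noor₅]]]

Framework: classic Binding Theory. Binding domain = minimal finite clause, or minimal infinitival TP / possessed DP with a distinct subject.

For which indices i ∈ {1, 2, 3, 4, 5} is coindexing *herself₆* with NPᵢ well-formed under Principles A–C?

{3, 4}

*herself* is an anaphor, so Principle A applies: it must be bound in its binding domain.
Binding domain of *herself₆*: the embedded TP, whose subject is Maya₃.
*Elena₁* c-commands the anaphor but is outside its binding domain → cannot satisfy Principle A.
*Yuki₂* c-commands the anaphor but is outside its binding domain → cannot satisfy Principle A.
*Maya₃* c-commands the anaphor within its binding domain → licit binder.
*Ingrid₄* c-commands the anaphor within its binding domain → licit binder.
*Noor₅* does not c-command the anaphor → cannot bind it.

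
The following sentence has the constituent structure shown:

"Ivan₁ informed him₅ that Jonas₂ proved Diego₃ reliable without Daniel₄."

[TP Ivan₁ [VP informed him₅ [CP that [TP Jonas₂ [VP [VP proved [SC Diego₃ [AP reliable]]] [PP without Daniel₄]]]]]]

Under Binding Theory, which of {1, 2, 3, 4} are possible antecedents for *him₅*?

none

*him* is a pronoun, so Principle B applies: it must be free in its binding domain.
Binding domain of *him₅*: the matrix TP, whose subject is Ivan₁.
*Ivan₁* c-commands the pronoun within its binding domain → coindexation would violate Principle B.
*Jonas₂*: the pronoun c-commands this R-expression → coindexation would violate Principle C on *Jonas₂*.
*Diego₃*: the pronoun c-commands this R-expression → coindexation would violate Principle C on *Diego₃*.
*Daniel₄*: the pronoun c-commands this R-expression → coindexation would violate Principle C on *Daniel₄*.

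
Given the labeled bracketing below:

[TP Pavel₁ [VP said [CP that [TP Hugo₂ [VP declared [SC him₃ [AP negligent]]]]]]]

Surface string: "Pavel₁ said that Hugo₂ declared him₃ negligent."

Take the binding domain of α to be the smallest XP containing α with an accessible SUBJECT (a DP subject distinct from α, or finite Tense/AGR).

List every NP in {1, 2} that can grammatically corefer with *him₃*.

*him* is a pronoun, so Principle B applies: it must be free in its binding domain.
Binding domain of *him₃*: the embedded TP, whose subject is Hugo₂.
*Pavel₁* c-commands the pronoun but from outside its binding domain, and is not c-commanded by it → coindexation permitted.
*Hugo₂* c-commands the pronoun within its binding domain → coindexation would violate Principle B.

{1}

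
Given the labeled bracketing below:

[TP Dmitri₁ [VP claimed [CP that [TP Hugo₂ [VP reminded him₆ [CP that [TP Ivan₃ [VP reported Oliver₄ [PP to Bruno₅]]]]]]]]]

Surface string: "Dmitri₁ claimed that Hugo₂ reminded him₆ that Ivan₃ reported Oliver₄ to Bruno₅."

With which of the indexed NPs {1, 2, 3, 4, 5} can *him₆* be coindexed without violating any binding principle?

{1}

*him* is a pronoun, so Principle B applies: it must be free in its binding domain.
Binding domain of *him₆*: the embedded TP, whose subject is Hugo₂.
*Dmitri₁* c-commands the pronoun but from outside its binding domain, and is not c-commanded by it → coindexation permitted.
*Hugo₂* c-commands the pronoun within its binding domain → coindexation would violate Principle B.
*Ivan₃*: the pronoun c-commands this R-expression → coindexation would violate Principle C on *Ivan₃*.
*Oliver₄*: the pronoun c-commands this R-expression → coindexation would violate Principle C on *Oliver₄*.
*Bruno₅*: the pronoun c-commands this R-expression → coindexation would violate Principle C on *Bruno₅*.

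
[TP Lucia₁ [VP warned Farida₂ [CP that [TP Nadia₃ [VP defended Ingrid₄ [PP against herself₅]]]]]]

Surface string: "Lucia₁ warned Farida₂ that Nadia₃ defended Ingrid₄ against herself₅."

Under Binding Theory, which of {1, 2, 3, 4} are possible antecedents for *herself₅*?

{3, 4}

*herself* is an anaphor, so Principle A applies: it must be bound in its binding domain.
Binding domain of *herself₅*: the embedded TP, whose subject is Nadia₃.
*Lucia₁* c-commands the anaphor but is outside its binding domain → cannot satisfy Principle A.
*Farida₂* c-commands the anaphor but is outside its binding domain → cannot satisfy Principle A.
*Nadia₃* c-commands the anaphor within its binding domain → licit binder.
*Ingrid₄* c-commands the anaphor within its binding domain → licit binder.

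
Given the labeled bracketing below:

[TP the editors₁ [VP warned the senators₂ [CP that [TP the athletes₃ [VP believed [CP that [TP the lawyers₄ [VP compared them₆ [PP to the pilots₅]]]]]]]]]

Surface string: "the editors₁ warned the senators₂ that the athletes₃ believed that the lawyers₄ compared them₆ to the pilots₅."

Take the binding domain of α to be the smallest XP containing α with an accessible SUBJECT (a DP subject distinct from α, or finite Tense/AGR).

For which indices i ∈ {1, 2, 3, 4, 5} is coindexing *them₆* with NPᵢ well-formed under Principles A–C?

*them* is a pronoun, so Principle B applies: it must be free in its binding domain.
Binding domain of *them₆*: the embedded TP, whose subject is the lawyers₄.
*the editors₁* c-commands the pronoun but from outside its binding domain, and is not c-commanded by it → coindexation permitted.
*the senators₂* c-commands the pronoun but from outside its binding domain, and is not c-commanded by it → coindexation permitted.
*the athletes₃* c-commands the pronoun but from outside its binding domain, and is not c-commanded by it → coindexation permitted.
*the lawyers₄* c-commands the pronoun within its binding domain → coindexation would violate Principle B.
*the pilots₅*: the pronoun c-commands this R-expression → coindexation would violate Principle C on *the pilots₅*.

{1, 2, 3}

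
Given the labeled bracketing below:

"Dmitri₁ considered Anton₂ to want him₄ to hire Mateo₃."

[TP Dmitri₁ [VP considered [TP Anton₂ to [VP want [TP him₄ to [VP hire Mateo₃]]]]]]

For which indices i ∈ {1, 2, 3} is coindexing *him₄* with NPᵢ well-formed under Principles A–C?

{1}

*him* is a pronoun, so Principle B applies: it must be free in its binding domain.
Binding domain of *him₄*: the embedded TP, whose subject is Anton₂.
*Dmitri₁* c-commands the pronoun but from outside its binding domain, and is not c-commanded by it → coindexation permitted.
*Anton₂* c-commands the pronoun within its binding domain → coindexation would violate Principle B.
*Mateo₃*: the pronoun c-commands this R-expression → coindexation would violate Principle C on *Mateo₃*.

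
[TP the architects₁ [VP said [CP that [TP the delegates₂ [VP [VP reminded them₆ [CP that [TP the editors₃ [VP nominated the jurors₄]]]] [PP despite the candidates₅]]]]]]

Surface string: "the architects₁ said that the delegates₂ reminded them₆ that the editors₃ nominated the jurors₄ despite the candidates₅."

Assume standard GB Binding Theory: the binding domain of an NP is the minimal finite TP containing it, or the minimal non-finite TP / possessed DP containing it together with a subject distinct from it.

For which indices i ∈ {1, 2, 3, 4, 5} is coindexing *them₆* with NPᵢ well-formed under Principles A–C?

*them* is a pronoun, so Principle B applies: it must be free in its binding domain.
Binding domain of *them₆*: the embedded TP, whose subject is the delegates₂.
*the architects₁* c-commands the pronoun but from outside its binding domain, and is not c-commanded by it → coindexation permitted.
*the delegates₂* c-commands the pronoun within its binding domain → coindexation would violate Principle B.
*the editors₃*: the pronoun c-commands this R-expression → coindexation would violate Principle C on *the editors₃*.
*the jurors₄*: the pronoun c-commands this R-expression → coindexation would violate Principle C on *the jurors₄*.
*the candidates₅* and the pronoun do not c-command one another → neither Principle B nor Principle C is at stake; coindexation permitted.

{1, 5}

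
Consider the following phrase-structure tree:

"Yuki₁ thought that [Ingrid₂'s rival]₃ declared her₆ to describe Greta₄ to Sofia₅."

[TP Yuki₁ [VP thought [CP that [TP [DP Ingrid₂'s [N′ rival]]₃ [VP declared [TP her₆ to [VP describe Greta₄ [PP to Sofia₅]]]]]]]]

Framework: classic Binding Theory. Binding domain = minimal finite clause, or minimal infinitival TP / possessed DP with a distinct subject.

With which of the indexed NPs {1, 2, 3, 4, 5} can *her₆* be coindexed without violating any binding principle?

{1, 2}

*her* is a pronoun, so Principle B applies: it must be free in its binding domain.
Binding domain of *her₆*: the embedded TP, whose subject is [Ingrid₂'s rival]₃.
*Yuki₁* c-commands the pronoun but from outside its binding domain, and is not c-commanded by it → coindexation permitted.
*Ingrid₂* and the pronoun do not c-command one another → neither Principle B nor Principle C is at stake; coindexation permitted.
*[Ingrid₂'s rival]₃* c-commands the pronoun within its binding domain → coindexation would violate Principle B.
*Greta₄*: the pronoun c-commands this R-expression → coindexation would violate Principle C on *Greta₄*.
*Sofia₅*: the pronoun c-commands this R-expression → coindexation would violate Principle C on *Sofia₅*.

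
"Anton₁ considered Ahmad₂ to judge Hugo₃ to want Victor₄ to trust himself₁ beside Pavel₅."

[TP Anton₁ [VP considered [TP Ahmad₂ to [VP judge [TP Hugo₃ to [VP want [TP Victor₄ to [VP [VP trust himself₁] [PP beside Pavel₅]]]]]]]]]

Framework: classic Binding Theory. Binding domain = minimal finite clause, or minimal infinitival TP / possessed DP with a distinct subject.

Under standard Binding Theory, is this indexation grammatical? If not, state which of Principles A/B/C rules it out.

Principle A

The two coindexed NPs are *Anton₁* and *himself₁*.
*himself₁* is an anaphor. Principle A requires it to be bound within its binding domain — the embedded TP, whose subject is Victor₄.
Within that domain it is c-commanded by *Victor₄*, which does not share its index.
*Anton₁* does c-command the anaphor, but from outside its binding domain.
The anaphor is unbound in its domain → Principle A violation.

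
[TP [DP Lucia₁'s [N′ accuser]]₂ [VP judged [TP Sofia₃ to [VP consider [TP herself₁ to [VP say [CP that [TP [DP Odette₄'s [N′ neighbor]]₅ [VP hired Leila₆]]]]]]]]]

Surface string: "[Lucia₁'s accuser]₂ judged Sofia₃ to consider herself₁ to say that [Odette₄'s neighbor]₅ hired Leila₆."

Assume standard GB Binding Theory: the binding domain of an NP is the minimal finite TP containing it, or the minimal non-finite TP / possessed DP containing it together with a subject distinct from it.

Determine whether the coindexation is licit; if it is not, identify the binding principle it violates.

Principle A

The two coindexed NPs are *Lucia₁* and *herself₁*.
*herself₁* is an anaphor. Principle A requires it to be bound within its binding domain — the embedded TP, whose subject is Sofia₃.
Within that domain it is c-commanded by *Sofia₃*, which does not share its index.
*Lucia₁* does not c-command the anaphor at all.
The anaphor is unbound in its domain → Principle A violation.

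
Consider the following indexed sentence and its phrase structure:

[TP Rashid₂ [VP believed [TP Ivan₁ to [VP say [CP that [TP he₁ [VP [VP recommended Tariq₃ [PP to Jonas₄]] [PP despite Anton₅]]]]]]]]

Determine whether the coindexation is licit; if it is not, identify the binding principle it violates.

The two coindexed NPs are *Ivan₁* and *he₁*.
*he₁* is a pronoun; nothing c-commands it within its binding domain (the embedded TP.), so Principle B holds trivially.
*Ivan₁* is an R-expression; *he₁* does not c-command it, and no other NP shares its index, so Principle C is satisfied.
All principles are respected.

grammatical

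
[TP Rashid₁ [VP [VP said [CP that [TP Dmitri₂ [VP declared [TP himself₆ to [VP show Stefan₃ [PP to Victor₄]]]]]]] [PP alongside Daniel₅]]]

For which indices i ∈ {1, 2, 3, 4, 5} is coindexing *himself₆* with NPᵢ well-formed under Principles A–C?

*himself* is an anaphor, so Principle A applies: it must be bound in its binding domain.
Binding domain of *himself₆*: the embedded TP, whose subject is Dmitri₂.
*Rashid₁* c-commands the anaphor but is outside its binding domain → cannot satisfy Principle A.
*Dmitri₂* c-commands the anaphor within its binding domain → licit binder.
*Stefan₃* does not c-command the anaphor → cannot bind it.
*Victor₄* does not c-command the anaphor → cannot bind it.
*Daniel₅* does not c-command the anaphor → cannot bind it.

{2}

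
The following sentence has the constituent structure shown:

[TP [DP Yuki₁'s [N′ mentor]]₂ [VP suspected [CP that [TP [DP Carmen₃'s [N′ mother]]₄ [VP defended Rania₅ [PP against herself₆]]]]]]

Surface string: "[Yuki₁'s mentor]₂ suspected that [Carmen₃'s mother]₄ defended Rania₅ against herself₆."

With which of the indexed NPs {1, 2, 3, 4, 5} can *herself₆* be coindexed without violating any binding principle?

*herself* is an anaphor, so Principle A applies: it must be bound in its binding domain.
Binding domain of *herself₆*: the embedded TP, whose subject is [Carmen₃'s mother]₄.
*Yuki₁* does not c-command the anaphor → cannot bind it.
*[Yuki₁'s mentor]₂* c-commands the anaphor but is outside its binding domain → cannot satisfy Principle A.
*Carmen₃* does not c-command the anaphor → cannot bind it.
*[Carmen₃'s mother]₄* c-commands the anaphor within its binding domain → licit binder.
*Rania₅* c-commands the anaphor within its binding domain → licit binder.

{4, 5}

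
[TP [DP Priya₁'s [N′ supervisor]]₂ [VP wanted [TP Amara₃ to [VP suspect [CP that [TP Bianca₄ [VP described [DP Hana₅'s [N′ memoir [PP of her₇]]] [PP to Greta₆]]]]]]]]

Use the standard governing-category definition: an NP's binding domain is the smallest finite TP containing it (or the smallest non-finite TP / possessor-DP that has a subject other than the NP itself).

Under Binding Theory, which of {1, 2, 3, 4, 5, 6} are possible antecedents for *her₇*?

{1, 2, 3, 4, 6}

*her* is a pronoun, so Principle B applies: it must be free in its binding domain.
Binding domain of *her₇*: the possessed DP, whose subject is Hana₅.
*Priya₁* and the pronoun do not c-command one another → neither Principle B nor Principle C is at stake; coindexation permitted.
*[Priya₁'s supervisor]₂* c-commands the pronoun but from outside its binding domain, and is not c-commanded by it → coindexation permitted.
*Amara₃* c-commands the pronoun but from outside its binding domain, and is not c-commanded by it → coindexation permitted.
*Bianca₄* c-commands the pronoun but from outside its binding domain, and is not c-commanded by it → coindexation permitted.
*Hana₅* c-commands the pronoun within its binding domain → coindexation would violate Principle B.
*Greta₆* and the pronoun do not c-command one another → neither Principle B nor Principle C is at stake; coindexation permitted.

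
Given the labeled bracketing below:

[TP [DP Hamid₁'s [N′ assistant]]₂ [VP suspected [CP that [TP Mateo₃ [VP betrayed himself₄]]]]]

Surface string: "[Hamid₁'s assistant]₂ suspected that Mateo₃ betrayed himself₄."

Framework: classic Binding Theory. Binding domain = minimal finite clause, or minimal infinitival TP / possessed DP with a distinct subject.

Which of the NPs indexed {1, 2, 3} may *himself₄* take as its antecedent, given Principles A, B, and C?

{3}

*himself* is an anaphor, so Principle A applies: it must be bound in its binding domain.
Binding domain of *himself₄*: the embedded TP, whose subject is Mateo₃.
*Hamid₁* does not c-command the anaphor → cannot bind it.
*[Hamid₁'s assistant]₂* c-commands the anaphor but is outside its binding domain → cannot satisfy Principle A.
*Mateo₃* c-commands the anaphor within its binding domain → licit binder.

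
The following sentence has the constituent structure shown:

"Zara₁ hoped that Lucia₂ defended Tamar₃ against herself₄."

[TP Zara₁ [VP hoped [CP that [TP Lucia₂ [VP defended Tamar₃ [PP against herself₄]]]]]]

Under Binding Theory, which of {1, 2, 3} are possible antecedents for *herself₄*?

*herself* is an anaphor, so Principle A applies: it must be bound in its binding domain.
Binding domain of *herself₄*: the embedded TP, whose subject is Lucia₂.
*Zara₁* c-commands the anaphor but is outside its binding domain → cannot satisfy Principle A.
*Lucia₂* c-commands the anaphor within its binding domain → licit binder.
*Tamar₃* c-commands the anaphor within its binding domain → licit binder.

{2, 3}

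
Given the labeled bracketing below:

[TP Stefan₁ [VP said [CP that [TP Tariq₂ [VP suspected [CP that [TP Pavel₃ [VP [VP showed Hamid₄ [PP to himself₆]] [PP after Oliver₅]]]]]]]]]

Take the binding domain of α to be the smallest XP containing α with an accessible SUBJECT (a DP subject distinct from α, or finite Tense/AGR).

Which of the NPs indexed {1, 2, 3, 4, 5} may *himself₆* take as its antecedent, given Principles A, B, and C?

*himself* is an anaphor, so Principle A applies: it must be bound in its binding domain.
Binding domain of *himself₆*: the embedded TP, whose subject is Pavel₃.
*Stefan₁* c-commands the anaphor but is outside its binding domain → cannot satisfy Principle A.
*Tariq₂* c-commands the anaphor but is outside its binding domain → cannot satisfy Principle A.
*Pavel₃* c-commands the anaphor within its binding domain → licit binder.
*Hamid₄* c-commands the anaphor within its binding domain → licit binder.
*Oliver₅* does not c-command the anaphor → cannot bind it.

{3, 4}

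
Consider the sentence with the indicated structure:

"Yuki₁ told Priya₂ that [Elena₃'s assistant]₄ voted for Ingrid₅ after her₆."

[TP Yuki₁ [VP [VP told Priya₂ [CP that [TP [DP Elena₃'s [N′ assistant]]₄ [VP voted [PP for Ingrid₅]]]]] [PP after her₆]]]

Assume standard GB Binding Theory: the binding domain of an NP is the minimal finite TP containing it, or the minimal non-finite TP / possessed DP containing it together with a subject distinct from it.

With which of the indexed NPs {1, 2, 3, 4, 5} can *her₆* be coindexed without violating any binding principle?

{2, 3, 4, 5}

*her* is a pronoun, so Principle B applies: it must be free in its binding domain.
Binding domain of *her₆*: the matrix TP, whose subject is Yuki₁.
*Yuki₁* c-commands the pronoun within its binding domain → coindexation would violate Principle B.
*Priya₂* and the pronoun do not c-command one another → neither Principle B nor Principle C is at stake; coindexation permitted.
*Elena₃* and the pronoun do not c-command one another → neither Principle B nor Principle C is at stake; coindexation permitted.
*[Elena₃'s assistant]₄* and the pronoun do not c-command one another → neither Principle B nor Principle C is at stake; coindexation permitted.
*Ingrid₅* and the pronoun do not c-command one another → neither Principle B nor Principle C is at stake; coindexation permitted.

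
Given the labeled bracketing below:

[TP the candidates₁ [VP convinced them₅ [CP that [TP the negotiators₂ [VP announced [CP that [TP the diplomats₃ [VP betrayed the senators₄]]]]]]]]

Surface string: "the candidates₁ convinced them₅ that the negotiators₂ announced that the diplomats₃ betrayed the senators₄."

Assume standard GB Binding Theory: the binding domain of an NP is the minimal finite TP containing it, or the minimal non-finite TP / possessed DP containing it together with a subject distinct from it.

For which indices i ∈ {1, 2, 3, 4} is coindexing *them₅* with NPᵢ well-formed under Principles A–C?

*them* is a pronoun, so Principle B applies: it must be free in its binding domain.
Binding domain of *them₅*: the matrix TP, whose subject is the candidates₁.
*the candidates₁* c-commands the pronoun within its binding domain → coindexation would violate Principle B.
*the negotiators₂*: the pronoun c-commands this R-expression → coindexation would violate Principle C on *the negotiators₂*.
*the diplomats₃*: the pronoun c-commands this R-expression → coindexation would violate Principle C on *the diplomats₃*.
*the senators₄*: the pronoun c-commands this R-expression → coindexation would violate Principle C on *the senators₄*.

none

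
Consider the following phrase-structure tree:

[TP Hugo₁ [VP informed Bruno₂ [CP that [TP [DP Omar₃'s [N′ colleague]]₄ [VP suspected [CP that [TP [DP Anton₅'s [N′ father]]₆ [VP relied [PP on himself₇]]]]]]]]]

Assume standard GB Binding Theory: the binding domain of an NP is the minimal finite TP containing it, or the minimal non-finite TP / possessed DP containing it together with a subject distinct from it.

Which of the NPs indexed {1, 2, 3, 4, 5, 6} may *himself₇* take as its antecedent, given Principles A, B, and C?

*himself* is an anaphor, so Principle A applies: it must be bound in its binding domain.
Binding domain of *himself₇*: the embedded TP, whose subject is [Anton₅'s father]₆.
*Hugo₁* c-commands the anaphor but is outside its binding domain → cannot satisfy Principle A.
*Bruno₂* c-commands the anaphor but is outside its binding domain → cannot satisfy Principle A.
*Omar₃* does not c-command the anaphor → cannot bind it.
*[Omar₃'s colleague]₄* c-commands the anaphor but is outside its binding domain → cannot satisfy Principle A.
*Anton₅* does not c-command the anaphor → cannot bind it.
*[Anton₅'s father]₆* c-commands the anaphor within its binding domain → licit binder.

{6}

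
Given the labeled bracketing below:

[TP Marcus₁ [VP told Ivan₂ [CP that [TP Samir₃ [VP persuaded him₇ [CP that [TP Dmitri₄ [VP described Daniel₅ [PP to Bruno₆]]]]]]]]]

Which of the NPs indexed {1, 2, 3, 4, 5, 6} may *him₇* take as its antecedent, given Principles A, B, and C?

*him* is a pronoun, so Principle B applies: it must be free in its binding domain.
Binding domain of *him₇*: the embedded TP, whose subject is Samir₃.
*Marcus₁* c-commands the pronoun but from outside its binding domain, and is not c-commanded by it → coindexation permitted.
*Ivan₂* c-commands the pronoun but from outside its binding domain, and is not c-commanded by it → coindexation permitted.
*Samir₃* c-commands the pronoun within its binding domain → coindexation would violate Principle B.
*Dmitri₄*: the pronoun c-commands this R-expression → coindexation would violate Principle C on *Dmitri₄*.
*Daniel₅*: the pronoun c-commands this R-expression → coindexation would violate Principle C on *Daniel₅*.
*Bruno₆*: the pronoun c-commands this R-expression → coindexation would violate Principle C on *Bruno₆*.

{1, 2}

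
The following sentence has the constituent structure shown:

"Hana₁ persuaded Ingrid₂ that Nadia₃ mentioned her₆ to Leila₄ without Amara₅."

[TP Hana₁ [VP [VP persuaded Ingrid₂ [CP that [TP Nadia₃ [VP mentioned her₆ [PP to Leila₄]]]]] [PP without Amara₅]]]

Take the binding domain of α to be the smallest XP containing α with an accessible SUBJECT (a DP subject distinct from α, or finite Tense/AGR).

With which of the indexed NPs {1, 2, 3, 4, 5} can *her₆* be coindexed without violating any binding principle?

{1, 2, 5}

*her* is a pronoun, so Principle B applies: it must be free in its binding domain.
Binding domain of *her₆*: the embedded TP, whose subject is Nadia₃.
*Hana₁* c-commands the pronoun but from outside its binding domain, and is not c-commanded by it → coindexation permitted.
*Ingrid₂* c-commands the pronoun but from outside its binding domain, and is not c-commanded by it → coindexation permitted.
*Nadia₃* c-commands the pronoun within its binding domain → coindexation would violate Principle B.
*Leila₄*: the pronoun c-commands this R-expression → coindexation would violate Principle C on *Leila₄*.
*Amara₅* and the pronoun do not c-command one another → neither Principle B nor Principle C is at stake; coindexation permitted.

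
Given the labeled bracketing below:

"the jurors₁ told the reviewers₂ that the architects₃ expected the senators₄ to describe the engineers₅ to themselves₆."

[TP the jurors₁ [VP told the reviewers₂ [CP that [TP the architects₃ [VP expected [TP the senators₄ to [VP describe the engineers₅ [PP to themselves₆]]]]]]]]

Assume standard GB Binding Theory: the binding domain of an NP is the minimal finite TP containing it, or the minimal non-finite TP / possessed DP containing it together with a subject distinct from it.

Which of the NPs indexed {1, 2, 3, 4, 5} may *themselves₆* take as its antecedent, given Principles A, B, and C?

{4, 5}

*themselves* is an anaphor, so Principle A applies: it must be bound in its binding domain.
Binding domain of *themselves₆*: the embedded TP, whose subject is the senators₄.
*the jurors₁* c-commands the anaphor but is outside its binding domain → cannot satisfy Principle A.
*the reviewers₂* c-commands the anaphor but is outside its binding domain → cannot satisfy Principle A.
*the architects₃* c-commands the anaphor but is outside its binding domain → cannot satisfy Principle A.
*the senators₄* c-commands the anaphor within its binding domain → licit binder.
*the engineers₅* c-commands the anaphor within its binding domain → licit binder.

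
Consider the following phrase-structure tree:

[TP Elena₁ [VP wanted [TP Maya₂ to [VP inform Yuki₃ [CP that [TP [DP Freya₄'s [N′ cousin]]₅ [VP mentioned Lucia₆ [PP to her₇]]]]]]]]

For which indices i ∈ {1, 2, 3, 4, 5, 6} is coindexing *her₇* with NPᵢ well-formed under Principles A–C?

*her* is a pronoun, so Principle B applies: it must be free in its binding domain.
Binding domain of *her₇*: the embedded TP, whose subject is [Freya₄'s cousin]₅.
*Elena₁* c-commands the pronoun but from outside its binding domain, and is not c-commanded by it → coindexation permitted.
*Maya₂* c-commands the pronoun but from outside its binding domain, and is not c-commanded by it → coindexation permitted.
*Yuki₃* c-commands the pronoun but from outside its binding domain, and is not c-commanded by it → coindexation permitted.
*Freya₄* and the pronoun do not c-command one another → neither Principle B nor Principle C is at stake; coindexation permitted.
*[Freya₄'s cousin]₅* c-commands the pronoun within its binding domain → coindexation would violate Principle B.
*Lucia₆* c-commands the pronoun within its binding domain → coindexation would violate Principle B.

{1, 2, 3, 4}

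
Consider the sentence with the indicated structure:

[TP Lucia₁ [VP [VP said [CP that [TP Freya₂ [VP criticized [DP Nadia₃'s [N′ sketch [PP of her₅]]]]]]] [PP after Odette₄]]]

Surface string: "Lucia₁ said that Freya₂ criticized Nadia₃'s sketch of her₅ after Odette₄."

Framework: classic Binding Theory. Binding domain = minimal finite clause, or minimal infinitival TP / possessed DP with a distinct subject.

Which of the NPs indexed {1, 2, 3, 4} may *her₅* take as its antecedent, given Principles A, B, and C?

*her* is a pronoun, so Principle B applies: it must be free in its binding domain.
Binding domain of *her₅*: the possessed DP, whose subject is Nadia₃.
*Lucia₁* c-commands the pronoun but from outside its binding domain, and is not c-commanded by it → coindexation permitted.
*Freya₂* c-commands the pronoun but from outside its binding domain, and is not c-commanded by it → coindexation permitted.
*Nadia₃* c-commands the pronoun within its binding domain → coindexation would violate Principle B.
*Odette₄* and the pronoun do not c-command one another → neither Principle B nor Principle C is at stake; coindexation permitted.

{1, 2, 4}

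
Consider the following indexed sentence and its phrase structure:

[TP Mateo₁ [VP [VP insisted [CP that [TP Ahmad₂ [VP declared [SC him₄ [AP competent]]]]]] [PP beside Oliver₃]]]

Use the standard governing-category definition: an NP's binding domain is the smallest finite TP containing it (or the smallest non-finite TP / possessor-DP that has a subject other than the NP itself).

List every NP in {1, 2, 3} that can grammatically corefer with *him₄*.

*him* is a pronoun, so Principle B applies: it must be free in its binding domain.
Binding domain of *him₄*: the embedded TP, whose subject is Ahmad₂.
*Mateo₁* c-commands the pronoun but from outside its binding domain, and is not c-commanded by it → coindexation permitted.
*Ahmad₂* c-commands the pronoun within its binding domain → coindexation would violate Principle B.
*Oliver₃* and the pronoun do not c-command one another → neither Principle B nor Principle C is at stake; coindexation permitted.

{1, 3}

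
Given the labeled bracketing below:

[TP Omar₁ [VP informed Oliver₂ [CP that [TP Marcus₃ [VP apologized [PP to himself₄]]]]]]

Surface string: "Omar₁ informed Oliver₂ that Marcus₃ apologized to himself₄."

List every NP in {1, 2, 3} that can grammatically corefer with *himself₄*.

{3}

*himself* is an anaphor, so Principle A applies: it must be bound in its binding domain.
Binding domain of *himself₄*: the embedded TP, whose subject is Marcus₃.
*Omar₁* c-commands the anaphor but is outside its binding domain → cannot satisfy Principle A.
*Oliver₂* c-commands the anaphor but is outside its binding domain → cannot satisfy Principle A.
*Marcus₃* c-commands the anaphor within its binding domain → licit binder.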